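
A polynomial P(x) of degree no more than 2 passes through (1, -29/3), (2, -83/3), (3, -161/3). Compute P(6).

-539/3

Using the Lagrange interpolation formula with nodes 1, 2, 3:
  L_0(x) = (x - 2)(x - 3) / 2
  L_1(x) = (x - 1)(x - 3) / -1
  L_2(x) = (x - 1)(x - 2) / 2
Then P(x) = -29/3·L_0(x) - 83/3·L_1(x) - 161/3·L_2(x).
Expanding and collecting terms gives P(x) = -4x^2 - 6x + 1/3.
Evaluating at x = 6: P(6) = -539/3.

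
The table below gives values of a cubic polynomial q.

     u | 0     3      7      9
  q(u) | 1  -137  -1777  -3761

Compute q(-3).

103

Using the Lagrange interpolation formula with nodes 0, 3, 7, 9:
  L_0(u) = (u - 3)(u - 7)(u - 9) / -189
  L_1(u) = u(u - 7)(u - 9) / 72
  L_2(u) = u(u - 3)(u - 9) / -56
  L_3(u) = u(u - 3)(u - 7) / 108
Then q(u) = 1·L_0(u) - 137·L_1(u) - 1777·L_2(u) - 3761·L_3(u).
Expanding and collecting terms gives q(u) = -5u^3 - 2u^2 + 5u + 1.
Evaluating at u = -3: q(-3) = 103.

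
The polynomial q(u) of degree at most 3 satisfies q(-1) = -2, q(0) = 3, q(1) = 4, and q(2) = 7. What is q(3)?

Write q(u) = au^3 + bu^2 + cu + d. Substituting each data point gives a linear system:
  -a + b - c + d = -2
  d = 3
  a + b + c + d = 4
  8a + 4b + 2c + d = 7
Solving the system yields a = 1, b = -2, c = 2, d = 3.
So q(u) = u³ - 2u² + 2u + 3.
Then q(3) = 18.

18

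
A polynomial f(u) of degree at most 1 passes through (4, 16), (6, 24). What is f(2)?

Write f(u) = au + b. Substituting each data point gives a linear system:
  4a + b = 16
  6a + b = 24
Solving the system yields a = 4, b = 0.
So f(u) = 4u.
Then f(2) = 8.

8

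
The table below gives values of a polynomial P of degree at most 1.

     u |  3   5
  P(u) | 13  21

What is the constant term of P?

Write P(u) = au + b. Substituting each data point gives a linear system:
  3a + b = 13
  5a + b = 21
Solving the system yields a = 4, b = 1.
So P(u) = 4u + 1.
The constant term is 1.

1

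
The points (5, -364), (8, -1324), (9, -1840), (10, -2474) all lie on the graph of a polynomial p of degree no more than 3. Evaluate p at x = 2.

-34

Write p(x) = ax^3 + bx^2 + cx + d. Substituting each data point gives a linear system:
  125a + 25b + 5c + d = -364
  512a + 64b + 8c + d = -1324
  729a + 81b + 9c + d = -1840
  1000a + 100b + 10c + d = -2474
Solving the system yields a = -2, b = -5, c = 3, d = -4.
So p(x) = -2x^3 - 5x^2 + 3x - 4.
Then p(2) = -34.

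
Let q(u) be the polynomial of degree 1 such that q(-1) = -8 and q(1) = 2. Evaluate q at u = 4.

Write q(u) = au + b. Substituting each data point gives a linear system:
  -a + b = -8
  a + b = 2
Solving the system yields a = 5, b = -3.
So q(u) = 5u - 3.
Then q(4) = 17.

17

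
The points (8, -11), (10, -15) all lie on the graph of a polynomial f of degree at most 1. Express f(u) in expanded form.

f(u) = -2u + 5

Write f(u) = au + b. Substituting each data point gives a linear system:
  8a + b = -11
  10a + b = -15
Solving the system yields a = -2, b = 5.
So f(u) = -2u + 5.
Check: f(8) = -11. ✓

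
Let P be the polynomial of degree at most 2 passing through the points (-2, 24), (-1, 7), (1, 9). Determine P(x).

P(x) = 6x^2 + x + 2

Write P(x) = ax^2 + bx + c. Substituting each data point gives a linear system:
  4a - 2b + c = 24
  a - b + c = 7
  a + b + c = 9
Solving the system yields a = 6, b = 1, c = 2.
So P(x) = 6x² + x + 2.
Check: P(-2) = 24. ✓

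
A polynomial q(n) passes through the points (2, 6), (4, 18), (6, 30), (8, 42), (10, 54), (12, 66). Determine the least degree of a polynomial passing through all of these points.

Forward differences of the values at n = 2, 4, 6, 8, 10, 12:
  q  : 6  18  30  42  54  66
  Δ  : 12  12  12  12  12
  Δ^2: 0  0  0  0
  Δ^3: 0  0  0
  Δ^4: 0  0
  Δ^5: 0
The first differences are constant (12) and nonzero, while all higher differences vanish, so the minimal degree is 1.

1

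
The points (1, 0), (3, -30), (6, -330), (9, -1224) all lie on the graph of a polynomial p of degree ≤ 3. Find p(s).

Using the Lagrange interpolation formula with nodes 1, 3, 6, 9:
  L_0(s) = (s - 3)(s - 6)(s - 9) / -80
  L_1(s) = (s - 1)(s - 6)(s - 9) / 36
  L_2(s) = (s - 1)(s - 3)(s - 9) / -45
  L_3(s) = (s - 1)(s - 3)(s - 6) / 144
Then p(s) = 0·L_0(s) - 30·L_1(s) - 330·L_2(s) - 1224·L_3(s).
Expanding and collecting terms gives p(s) = -2s³ + 3s² - s.
Check: p(3) = -30. ✓

p(s) = -2s^3 + 3s^2 - s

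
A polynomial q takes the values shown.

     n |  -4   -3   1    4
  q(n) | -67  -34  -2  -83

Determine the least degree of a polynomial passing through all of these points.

2

Divided differences on the nodes -4, -3, 1, 4:
  order 0: -67  -34  -2  -83
  order 1: 33  8  -27
  order 2: -5  -5
  order 3: 0
The order-2 divided differences are all -5 (nonzero) and every higher order vanishes, so the data lies on a polynomial of degree exactly 2.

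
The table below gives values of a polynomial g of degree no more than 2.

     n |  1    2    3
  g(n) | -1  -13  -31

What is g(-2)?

-1

Write g(n) = an^2 + bn + c. Substituting each data point gives a linear system:
  a + b + c = -1
  4a + 2b + c = -13
  9a + 3b + c = -31
Solving the system yields a = -3, b = -3, c = 5.
So g(n) = -3n^2 - 3n + 5.
Then g(-2) = -1.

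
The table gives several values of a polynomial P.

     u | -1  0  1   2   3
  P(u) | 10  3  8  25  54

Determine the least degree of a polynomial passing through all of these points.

2

Forward differences of the values at u = -1, 0, 1, 2, 3:
  P  : 10  3  8  25  54
  Δ  : -7  5  17  29
  Δ^2: 12  12  12
  Δ^3: 0  0
  Δ^4: 0
The second differences are constant (12) and nonzero, while all higher differences vanish, so the minimal degree is 2.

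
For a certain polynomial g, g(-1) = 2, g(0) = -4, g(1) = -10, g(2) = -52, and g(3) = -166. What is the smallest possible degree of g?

Forward differences of the values at t = -1, 0, 1, 2, 3:
  g  : 2  -4  -10  -52  -166
  Δ  : -6  -6  -42  -114
  Δ^2: 0  -36  -72
  Δ^3: -36  -36
  Δ^4: 0
The third differences are constant (-36) and nonzero, while all higher differences vanish, so the minimal degree is 3.

3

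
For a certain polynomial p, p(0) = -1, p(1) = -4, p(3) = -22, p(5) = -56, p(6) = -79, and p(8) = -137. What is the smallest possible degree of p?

2

Divided differences on the nodes 0, 1, 3, 5, 6, 8:
  order 0: -1  -4  -22  -56  -79  -137
  order 1: -3  -9  -17  -23  -29
  order 2: -2  -2  -2  -2
  order 3: 0  0  0
  order 4: 0  0
  order 5: 0
The order-2 divided differences are all -2 (nonzero) and every higher order vanishes, so the data lies on a polynomial of degree exactly 2.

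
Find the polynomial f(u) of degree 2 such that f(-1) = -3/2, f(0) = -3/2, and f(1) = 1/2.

Write f(u) = au^2 + bu + c. Substituting each data point gives a linear system:
  a - b + c = -3/2
  c = -3/2
  a + b + c = 1/2
Solving the system yields a = 1, b = 1, c = -3/2.
So f(u) = u^2 + u - 3/2.
Check: f(1) = 1/2. ✓

f(u) = u^2 + u - 3/2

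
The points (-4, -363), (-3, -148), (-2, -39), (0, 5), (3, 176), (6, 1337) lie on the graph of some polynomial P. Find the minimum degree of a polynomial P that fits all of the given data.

3

Divided differences on the nodes -4, -3, -2, 0, 3, 6:
  order 0: -363  -148  -39  5  176  1337
  order 1: 215  109  22  57  387
  order 2: -53  -29  7  55
  order 3: 6  6  6
  order 4: 0  0
  order 5: 0
The order-3 divided differences are all 6 (nonzero) and every higher order vanishes, so the data lies on a polynomial of degree exactly 3.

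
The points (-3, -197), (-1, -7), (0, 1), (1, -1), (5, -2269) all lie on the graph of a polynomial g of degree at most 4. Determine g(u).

Write g(u) = au^4 + bu^3 + cu^2 + du + e. Substituting each data point gives a linear system:
  81a - 27b + 9c - 3d + e = -197
  a - b + c - d + e = -7
  e = 1
  a + b + c + d + e = -1
  625a + 125b + 25c + 5d + e = -2269
Solving the system yields a = -3, b = -3, c = -2, d = 6, e = 1.
So g(u) = -3u^4 - 3u^3 - 2u^2 + 6u + 1.
Check: g(5) = -2269. ✓

g(u) = -3u^4 - 3u^3 - 2u^2 + 6u + 1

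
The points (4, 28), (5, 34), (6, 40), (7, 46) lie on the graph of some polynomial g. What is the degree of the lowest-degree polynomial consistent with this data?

1

Forward differences of the values at n = 4, 5, 6, 7:
  g  : 28  34  40  46
  Δ  : 6  6  6
  Δ^2: 0  0
  Δ^3: 0
The first differences are constant (6) and nonzero, while all higher differences vanish, so the minimal degree is 1.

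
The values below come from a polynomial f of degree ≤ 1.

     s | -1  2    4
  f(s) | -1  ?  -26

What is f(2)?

-16

The 2 known points determine the degree-1 polynomial uniquely.
Write f(s) = as + b. Substituting each data point gives a linear system:
  -a + b = -1
  4a + b = -26
Solving the system yields a = -5, b = -6.
So f(s) = -5s - 6.
Then f(2) = -16.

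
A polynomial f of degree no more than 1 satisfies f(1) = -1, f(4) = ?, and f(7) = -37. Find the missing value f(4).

-19

The 2 known points determine the degree-1 polynomial uniquely.
Write f(u) = au + b. Substituting each data point gives a linear system:
  a + b = -1
  7a + b = -37
Solving the system yields a = -6, b = 5.
So f(u) = -6u + 5.
Then f(4) = -19.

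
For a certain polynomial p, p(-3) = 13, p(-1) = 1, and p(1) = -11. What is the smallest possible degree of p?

Forward differences of the values at n = -3, -1, 1:
  p  : 13  1  -11
  Δ  : -12  -12
  Δ^2: 0
The first differences are constant (-12) and nonzero, while all higher differences vanish, so the minimal degree is 1.

1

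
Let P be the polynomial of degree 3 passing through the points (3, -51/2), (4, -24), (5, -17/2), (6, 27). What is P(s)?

Write P(s) = as^3 + bs^2 + cs + d. Substituting each data point gives a linear system:
  27a + 9b + 3c + d = -51/2
  64a + 16b + 4c + d = -24
  125a + 25b + 5c + d = -17/2
  216a + 36b + 6c + d = 27
Solving the system yields a = 1, b = -5, c = -1/2, d = -6.
So P(s) = s³ - 5s² - (1/2)s - 6.
Check: P(4) = -24. ✓

P(s) = s^3 - 5s^2 - (1/2)s - 6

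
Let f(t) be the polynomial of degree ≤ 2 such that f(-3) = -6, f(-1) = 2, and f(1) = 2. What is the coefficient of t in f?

Write f(t) = at^2 + bt + c. Substituting each data point gives a linear system:
  9a - 3b + c = -6
  a - b + c = 2
  a + b + c = 2
Solving the system yields a = -1, b = 0, c = 3.
So f(t) = -t^2 + 3.
The coefficient of t is 0.

0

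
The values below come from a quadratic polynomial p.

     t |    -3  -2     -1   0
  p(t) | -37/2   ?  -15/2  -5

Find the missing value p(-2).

-12

The 3 known points determine the degree-2 polynomial uniquely.
Write p(t) = at^2 + bt + c. Substituting each data point gives a linear system:
  9a - 3b + c = -37/2
  a - b + c = -15/2
  c = -5
Solving the system yields a = -1, b = 3/2, c = -5.
So p(t) = -t^2 + (3/2)t - 5.
Then p(-2) = -12.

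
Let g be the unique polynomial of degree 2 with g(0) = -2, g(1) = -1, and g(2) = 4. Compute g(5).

43

Using the Lagrange interpolation formula with nodes 0, 1, 2:
  L_0(x) = (x - 1)(x - 2) / 2
  L_1(x) = x(x - 2) / -1
  L_2(x) = x(x - 1) / 2
Then g(x) = -2·L_0(x) - 1·L_1(x) + 4·L_2(x).
Expanding and collecting terms gives g(x) = 2x² - x - 2.
Evaluating at x = 5: g(5) = 43.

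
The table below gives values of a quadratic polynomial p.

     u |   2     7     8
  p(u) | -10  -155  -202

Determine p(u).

p(u) = -3u^2 - 2u + 6

Using the Lagrange interpolation formula with nodes 2, 7, 8:
  L_0(u) = (u - 7)(u - 8) / 30
  L_1(u) = (u - 2)(u - 8) / -5
  L_2(u) = (u - 2)(u - 7) / 6
Then p(u) = -10·L_0(u) - 155·L_1(u) - 202·L_2(u).
Expanding and collecting terms gives p(u) = -3u^2 - 2u + 6.
Check: p(8) = -202. ✓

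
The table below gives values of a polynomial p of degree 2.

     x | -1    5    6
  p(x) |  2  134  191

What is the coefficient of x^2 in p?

Write p(x) = ax^2 + bx + c. Substituting each data point gives a linear system:
  a - b + c = 2
  25a + 5b + c = 134
  36a + 6b + c = 191
Solving the system yields a = 5, b = 2, c = -1.
So p(x) = 5x² + 2x - 1.
The leading coefficient is 5.

5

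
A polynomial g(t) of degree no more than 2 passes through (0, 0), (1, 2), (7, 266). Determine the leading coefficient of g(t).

Write g(t) = at^2 + bt + c. Substituting each data point gives a linear system:
  c = 0
  a + b + c = 2
  49a + 7b + c = 266
Solving the system yields a = 6, b = -4, c = 0.
So g(t) = 6t^2 - 4t.
The leading coefficient is 6.

6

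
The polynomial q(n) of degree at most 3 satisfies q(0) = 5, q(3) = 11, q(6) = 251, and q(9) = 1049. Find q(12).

2729

Forward differences of the values at n = 0, 3, 6, 9:
  q  : 5  11  251  1049
  Δ  : 6  240  798
  Δ^2: 234  558
  Δ^3: 324
The third differences are constant, confirming degree 3.
Interpolating (Newton forward form) and evaluating at n = 12 gives q(12) = 2729.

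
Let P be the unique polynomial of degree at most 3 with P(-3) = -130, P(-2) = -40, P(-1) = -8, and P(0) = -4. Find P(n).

Using the Lagrange interpolation formula with nodes -3, -2, -1, 0:
  L_0(n) = (n + 2)(n + 1)n / -6
  L_1(n) = (n + 3)(n + 1)n / 2
  L_2(n) = (n + 3)(n + 2)n / -2
  L_3(n) = (n + 3)(n + 2)(n + 1) / 6
Then P(n) = -130·L_0(n) - 40·L_1(n) - 8·L_2(n) - 4·L_3(n).
Expanding and collecting terms gives P(n) = 5n^3 + n^2 - 4.
Check: P(-3) = -130. ✓

P(n) = 5n^3 + n^2 - 4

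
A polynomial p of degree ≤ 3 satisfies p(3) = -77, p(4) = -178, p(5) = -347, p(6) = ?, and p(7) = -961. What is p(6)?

-602

On equispaced nodes a degree-3 polynomial has vanishing fourth forward difference, so
  p(3) - 4·p(4) + 6·p(5) - 4·p(6) + p(7) = 0.
Substituting the known values and solving for p(6):
  -4·p(6) = 2408
  p(6) = -602.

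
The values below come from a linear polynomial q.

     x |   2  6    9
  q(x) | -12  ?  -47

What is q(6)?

The 2 known points determine the degree-1 polynomial uniquely.
Write q(x) = ax + b. Substituting each data point gives a linear system:
  2a + b = -12
  9a + b = -47
Solving the system yields a = -5, b = -2.
So q(x) = -5x - 2.
Then q(6) = -32.

-32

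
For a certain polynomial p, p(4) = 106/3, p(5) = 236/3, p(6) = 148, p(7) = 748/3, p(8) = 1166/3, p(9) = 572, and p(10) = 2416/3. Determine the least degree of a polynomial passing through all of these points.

Forward differences of the values at u = 4, 5, 6, 7, 8, 9, 10:
  p  : 106/3  236/3  148  748/3  1166/3  572  2416/3
  Δ  : 130/3  208/3  304/3  418/3  550/3  700/3
  Δ^2: 26  32  38  44  50
  Δ^3: 6  6  6  6
  Δ^4: 0  0  0
  Δ^5: 0  0
  Δ^6: 0
The third differences are constant (6) and nonzero, while all higher differences vanish, so the minimal degree is 3.

3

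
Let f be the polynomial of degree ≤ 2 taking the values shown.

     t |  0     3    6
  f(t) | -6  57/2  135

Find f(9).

627/2

Using the Lagrange interpolation formula with nodes 0, 3, 6:
  L_0(t) = (t - 3)(t - 6) / 18
  L_1(t) = t(t - 6) / -9
  L_2(t) = t(t - 3) / 18
Then f(t) = -6·L_0(t) + 57/2·L_1(t) + 135·L_2(t).
Expanding and collecting terms gives f(t) = 4t^2 - (1/2)t - 6.
Evaluating at t = 9: f(9) = 627/2.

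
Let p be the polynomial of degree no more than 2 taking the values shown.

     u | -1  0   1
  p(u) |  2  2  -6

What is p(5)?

Write p(u) = au^2 + bu + c. Substituting each data point gives a linear system:
  a - b + c = 2
  c = 2
  a + b + c = -6
Solving the system yields a = -4, b = -4, c = 2.
So p(u) = -4u² - 4u + 2.
Then p(5) = -118.

-118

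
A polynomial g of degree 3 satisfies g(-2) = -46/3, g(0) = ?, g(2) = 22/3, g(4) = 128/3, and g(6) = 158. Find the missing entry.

4

On equispaced nodes a degree-3 polynomial has vanishing fourth forward difference, so
  g(-2) - 4·g(0) + 6·g(2) - 4·g(4) + g(6) = 0.
Substituting the known values and solving for g(0):
  -4·g(0) = -16
  g(0) = 4.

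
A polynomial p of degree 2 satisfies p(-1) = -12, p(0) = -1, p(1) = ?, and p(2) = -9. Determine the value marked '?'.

0

On equispaced nodes a degree-2 polynomial has vanishing third forward difference, so
  - p(-1) + 3·p(0) - 3·p(1) + p(2) = 0.
Substituting the known values and solving for p(1):
  -3·p(1) = 0
  p(1) = 0.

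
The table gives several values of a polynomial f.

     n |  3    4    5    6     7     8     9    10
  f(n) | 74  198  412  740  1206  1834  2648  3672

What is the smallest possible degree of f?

3

Forward differences of the values at n = 3, 4, 5, 6, 7, 8, 9, 10:
  f  : 74  198  412  740  1206  1834  2648  3672
  Δ  : 124  214  328  466  628  814  1024
  Δ^2: 90  114  138  162  186  210
  Δ^3: 24  24  24  24  24
  Δ^4: 0  0  0  0
  Δ^5: 0  0  0
  Δ^6: 0  0
  Δ^7: 0
The third differences are constant (24) and nonzero, while all higher differences vanish, so the minimal degree is 3.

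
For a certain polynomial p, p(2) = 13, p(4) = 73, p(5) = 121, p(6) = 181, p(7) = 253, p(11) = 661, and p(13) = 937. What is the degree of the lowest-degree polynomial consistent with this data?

2

Divided differences on the nodes 2, 4, 5, 6, 7, 11, 13:
  order 0: 13  73  121  181  253  661  937
  order 1: 30  48  60  72  102  138
  order 2: 6  6  6  6  6
  order 3: 0  0  0  0
  order 4: 0  0  0
  order 5: 0  0
  order 6: 0
The order-2 divided differences are all 6 (nonzero) and every higher order vanishes, so the data lies on a polynomial of degree exactly 2.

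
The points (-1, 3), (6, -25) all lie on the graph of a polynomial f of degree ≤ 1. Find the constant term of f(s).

Write f(s) = as + b. Substituting each data point gives a linear system:
  -a + b = 3
  6a + b = -25
Solving the system yields a = -4, b = -1.
So f(s) = -4s - 1.
The constant term is -1.

-1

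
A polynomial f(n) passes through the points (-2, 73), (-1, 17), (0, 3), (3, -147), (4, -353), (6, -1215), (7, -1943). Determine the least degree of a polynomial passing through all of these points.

Divided differences on the nodes -2, -1, 0, 3, 4, 6, 7:
  order 0: 73  17  3  -147  -353  -1215  -1943
  order 1: -56  -14  -50  -206  -431  -728
  order 2: 21  -9  -39  -75  -99
  order 3: -6  -6  -6  -6
  order 4: 0  0  0
  order 5: 0  0
  order 6: 0
The order-3 divided differences are all -6 (nonzero) and every higher order vanishes, so the data lies on a polynomial of degree exactly 3.

3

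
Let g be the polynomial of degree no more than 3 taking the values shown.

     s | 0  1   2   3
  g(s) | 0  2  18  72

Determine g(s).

g(s) = 4s^3 - 5s^2 + 3s

Using the Lagrange interpolation formula with nodes 0, 1, 2, 3:
  L_0(s) = (s - 1)(s - 2)(s - 3) / -6
  L_1(s) = s(s - 2)(s - 3) / 2
  L_2(s) = s(s - 1)(s - 3) / -2
  L_3(s) = s(s - 1)(s - 2) / 6
Then g(s) = 0·L_0(s) + 2·L_1(s) + 18·L_2(s) + 72·L_3(s).
Expanding and collecting terms gives g(s) = 4s^3 - 5s^2 + 3s.
Check: g(0) = 0. ✓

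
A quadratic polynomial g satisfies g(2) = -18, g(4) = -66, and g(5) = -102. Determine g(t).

g(t) = -4t^2 - 2

Write g(t) = at^2 + bt + c. Substituting each data point gives a linear system:
  4a + 2b + c = -18
  16a + 4b + c = -66
  25a + 5b + c = -102
Solving the system yields a = -4, b = 0, c = -2.
So g(t) = -4t^2 - 2.
Check: g(2) = -18. ✓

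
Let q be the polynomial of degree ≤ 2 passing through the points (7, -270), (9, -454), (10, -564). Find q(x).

Using the Lagrange interpolation formula with nodes 7, 9, 10:
  L_0(x) = (x - 9)(x - 10) / 6
  L_1(x) = (x - 7)(x - 10) / -2
  L_2(x) = (x - 7)(x - 9) / 3
Then q(x) = -270·L_0(x) - 454·L_1(x) - 564·L_2(x).
Expanding and collecting terms gives q(x) = -6x² + 4x - 4.
Check: q(10) = -564. ✓

q(x) = -6x^2 + 4x - 4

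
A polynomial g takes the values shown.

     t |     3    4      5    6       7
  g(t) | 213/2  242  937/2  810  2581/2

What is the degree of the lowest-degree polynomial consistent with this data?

3

Forward differences of the values at t = 3, 4, 5, 6, 7:
  g  : 213/2  242  937/2  810  2581/2
  Δ  : 271/2  453/2  683/2  961/2
  Δ^2: 91  115  139
  Δ^3: 24  24
  Δ^4: 0
The third differences are constant (24) and nonzero, while all higher differences vanish, so the minimal degree is 3.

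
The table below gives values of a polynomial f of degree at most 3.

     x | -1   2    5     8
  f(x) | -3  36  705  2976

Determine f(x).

f(x) = 6x^3 - x^2 - 4x

Using the Lagrange interpolation formula with nodes -1, 2, 5, 8:
  L_0(x) = (x - 2)(x - 5)(x - 8) / -162
  L_1(x) = (x + 1)(x - 5)(x - 8) / 54
  L_2(x) = (x + 1)(x - 2)(x - 8) / -54
  L_3(x) = (x + 1)(x - 2)(x - 5) / 162
Then f(x) = -3·L_0(x) + 36·L_1(x) + 705·L_2(x) + 2976·L_3(x).
Expanding and collecting terms gives f(x) = 6x^3 - x^2 - 4x.
Check: f(2) = 36. ✓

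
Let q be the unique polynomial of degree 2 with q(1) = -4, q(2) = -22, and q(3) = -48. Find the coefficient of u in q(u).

Write q(u) = au^2 + bu + c. Substituting each data point gives a linear system:
  a + b + c = -4
  4a + 2b + c = -22
  9a + 3b + c = -48
Solving the system yields a = -4, b = -6, c = 6.
So q(u) = -4u² - 6u + 6.
The coefficient of u is -6.

-6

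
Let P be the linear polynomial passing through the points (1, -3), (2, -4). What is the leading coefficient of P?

-1

Write P(t) = at + b. Substituting each data point gives a linear system:
  a + b = -3
  2a + b = -4
Solving the system yields a = -1, b = -2.
So P(t) = -t - 2.
The leading coefficient is -1.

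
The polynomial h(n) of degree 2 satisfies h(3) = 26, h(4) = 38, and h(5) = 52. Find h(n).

h(n) = n^2 + 5n + 2

Write h(n) = an^2 + bn + c. Substituting each data point gives a linear system:
  9a + 3b + c = 26
  16a + 4b + c = 38
  25a + 5b + c = 52
Solving the system yields a = 1, b = 5, c = 2.
So h(n) = n² + 5n + 2.
Check: h(4) = 38. ✓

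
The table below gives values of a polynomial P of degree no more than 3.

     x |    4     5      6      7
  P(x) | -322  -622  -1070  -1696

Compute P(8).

-2530

Write P(x) = ax^3 + bx^2 + cx + d. Substituting each data point gives a linear system:
  64a + 16b + 4c + d = -322
  125a + 25b + 5c + d = -622
  216a + 36b + 6c + d = -1070
  343a + 49b + 7c + d = -1696
Solving the system yields a = -5, b = 1, c = -4, d = -2.
So P(x) = -5x³ + x² - 4x - 2.
Then P(8) = -2530.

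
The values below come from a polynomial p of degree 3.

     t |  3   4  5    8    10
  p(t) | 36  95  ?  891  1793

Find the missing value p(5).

198

The 4 known points determine the degree-3 polynomial uniquely.
Write p(t) = at^3 + bt^2 + ct + d. Substituting each data point gives a linear system:
  27a + 9b + 3c + d = 36
  64a + 16b + 4c + d = 95
  512a + 64b + 8c + d = 891
  1000a + 100b + 10c + d = 1793
Solving the system yields a = 2, b = -2, c = -1, d = 3.
So p(t) = 2t^3 - 2t^2 - t + 3.
Then p(5) = 198.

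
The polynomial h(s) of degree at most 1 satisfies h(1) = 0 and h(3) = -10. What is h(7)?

Write h(s) = as + b. Substituting each data point gives a linear system:
  a + b = 0
  3a + b = -10
Solving the system yields a = -5, b = 5.
So h(s) = -5s + 5.
Then h(7) = -30.

-30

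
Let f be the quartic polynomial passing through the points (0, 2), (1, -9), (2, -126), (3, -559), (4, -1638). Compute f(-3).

Write f(x) = ax^4 + bx^3 + cx^2 + dx + e. Substituting each data point gives a linear system:
  e = 2
  a + b + c + d + e = -9
  16a + 8b + 4c + 2d + e = -126
  81a + 27b + 9c + 3d + e = -559
  256a + 64b + 16c + 4d + e = -1638
Solving the system yields a = -5, b = -5, c = -3, d = 2, e = 2.
So f(x) = -5x^4 - 5x^3 - 3x^2 + 2x + 2.
Then f(-3) = -301.

-301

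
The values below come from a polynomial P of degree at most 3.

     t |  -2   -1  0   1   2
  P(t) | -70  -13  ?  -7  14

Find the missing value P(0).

On equispaced nodes a degree-3 polynomial has vanishing fourth forward difference, so
  P(-2) - 4·P(-1) + 6·P(0) - 4·P(1) + P(2) = 0.
Substituting the known values and solving for P(0):
  6·P(0) = -24
  P(0) = -4.

-4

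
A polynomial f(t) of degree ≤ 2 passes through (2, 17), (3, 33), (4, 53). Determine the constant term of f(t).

Write f(t) = at^2 + bt + c. Substituting each data point gives a linear system:
  4a + 2b + c = 17
  9a + 3b + c = 33
  16a + 4b + c = 53
Solving the system yields a = 2, b = 6, c = -3.
So f(t) = 2t^2 + 6t - 3.
The constant term is -3.

-3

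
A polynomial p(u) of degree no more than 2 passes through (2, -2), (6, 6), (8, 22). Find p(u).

p(u) = u^2 - 6u + 6

Using the Lagrange interpolation formula with nodes 2, 6, 8:
  L_0(u) = (u - 6)(u - 8) / 24
  L_1(u) = (u - 2)(u - 8) / -8
  L_2(u) = (u - 2)(u - 6) / 12
Then p(u) = -2·L_0(u) + 6·L_1(u) + 22·L_2(u).
Expanding and collecting terms gives p(u) = u² - 6u + 6.
Check: p(6) = 6. ✓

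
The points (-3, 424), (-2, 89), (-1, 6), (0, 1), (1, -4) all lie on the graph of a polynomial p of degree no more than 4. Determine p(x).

Write p(x) = ax^4 + bx^3 + cx^2 + dx + e. Substituting each data point gives a linear system:
  81a - 27b + 9c - 3d + e = 424
  16a - 8b + 4c - 2d + e = 89
  a - b + c - d + e = 6
  e = 1
  a + b + c + d + e = -4
Solving the system yields a = 4, b = -5, c = -4, d = 0, e = 1.
So p(x) = 4x⁴ - 5x³ - 4x² + 1.
Check: p(-2) = 89. ✓

p(x) = 4x^4 - 5x^3 - 4x^2 + 1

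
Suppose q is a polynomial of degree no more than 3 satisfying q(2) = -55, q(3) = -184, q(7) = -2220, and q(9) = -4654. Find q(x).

Write q(x) = ax^3 + bx^2 + cx + d. Substituting each data point gives a linear system:
  8a + 4b + 2c + d = -55
  27a + 9b + 3c + d = -184
  343a + 49b + 7c + d = -2220
  729a + 81b + 9c + d = -4654
Solving the system yields a = -6, b = -4, c = 5, d = -1.
So q(x) = -6x³ - 4x² + 5x - 1.
Check: q(3) = -184. ✓

q(x) = -6x^3 - 4x^2 + 5x - 1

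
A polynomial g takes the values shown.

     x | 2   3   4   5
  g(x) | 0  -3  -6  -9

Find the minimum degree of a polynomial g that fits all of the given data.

Forward differences of the values at x = 2, 3, 4, 5:
  g  : 0  -3  -6  -9
  Δ  : -3  -3  -3
  Δ^2: 0  0
  Δ^3: 0
The first differences are constant (-3) and nonzero, while all higher differences vanish, so the minimal degree is 1.

1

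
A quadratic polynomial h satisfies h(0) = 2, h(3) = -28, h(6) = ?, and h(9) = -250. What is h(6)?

-112

On equispaced nodes a degree-2 polynomial has vanishing third forward difference, so
  - h(0) + 3·h(3) - 3·h(6) + h(9) = 0.
Substituting the known values and solving for h(6):
  -3·h(6) = 336
  h(6) = -112.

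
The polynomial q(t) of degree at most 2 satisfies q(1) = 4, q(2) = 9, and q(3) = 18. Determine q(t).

q(t) = 2t^2 - t + 3

Write q(t) = at^2 + bt + c. Substituting each data point gives a linear system:
  a + b + c = 4
  4a + 2b + c = 9
  9a + 3b + c = 18
Solving the system yields a = 2, b = -1, c = 3.
So q(t) = 2t^2 - t + 3.
Check: q(1) = 4. ✓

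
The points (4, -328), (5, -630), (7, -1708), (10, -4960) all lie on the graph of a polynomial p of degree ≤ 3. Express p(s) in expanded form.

Write p(s) = as^3 + bs^2 + cs + d. Substituting each data point gives a linear system:
  64a + 16b + 4c + d = -328
  125a + 25b + 5c + d = -630
  343a + 49b + 7c + d = -1708
  1000a + 100b + 10c + d = -4960
Solving the system yields a = -5, b = 1, c = -6, d = 0.
So p(s) = -5s³ + s² - 6s.
Check: p(4) = -328. ✓

p(s) = -5s^3 + s^2 - 6s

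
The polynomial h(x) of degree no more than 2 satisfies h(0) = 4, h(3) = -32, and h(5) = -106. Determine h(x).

h(x) = -5x^2 + 3x + 4

Write h(x) = ax^2 + bx + c. Substituting each data point gives a linear system:
  c = 4
  9a + 3b + c = -32
  25a + 5b + c = -106
Solving the system yields a = -5, b = 3, c = 4.
So h(x) = -5x² + 3x + 4.
Check: h(5) = -106. ✓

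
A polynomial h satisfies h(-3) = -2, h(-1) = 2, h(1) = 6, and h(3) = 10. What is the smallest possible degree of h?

1

Forward differences of the values at s = -3, -1, 1, 3:
  h  : -2  2  6  10
  Δ  : 4  4  4
  Δ^2: 0  0
  Δ^3: 0
The first differences are constant (4) and nonzero, while all higher differences vanish, so the minimal degree is 1.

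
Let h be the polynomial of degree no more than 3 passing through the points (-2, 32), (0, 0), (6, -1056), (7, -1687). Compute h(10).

-4960

Using the Lagrange interpolation formula with nodes -2, 0, 6, 7:
  L_0(s) = s(s - 6)(s - 7) / -144
  L_1(s) = (s + 2)(s - 6)(s - 7) / 84
  L_2(s) = (s + 2)s(s - 7) / -48
  L_3(s) = (s + 2)s(s - 6) / 63
Then h(s) = 32·L_0(s) + 0·L_1(s) - 1056·L_2(s) - 1687·L_3(s).
Expanding and collecting terms gives h(s) = -5s^3 + 4s.
Evaluating at s = 10: h(10) = -4960.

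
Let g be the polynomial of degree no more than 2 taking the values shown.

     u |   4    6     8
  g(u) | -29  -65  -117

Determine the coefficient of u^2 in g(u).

-2

Write g(u) = au^2 + bu + c. Substituting each data point gives a linear system:
  16a + 4b + c = -29
  36a + 6b + c = -65
  64a + 8b + c = -117
Solving the system yields a = -2, b = 2, c = -5.
So g(u) = -2u² + 2u - 5.
The leading coefficient is -2.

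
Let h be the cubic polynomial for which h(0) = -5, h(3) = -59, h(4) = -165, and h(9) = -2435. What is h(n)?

Write h(n) = an^3 + bn^2 + cn + d. Substituting each data point gives a linear system:
  d = -5
  27a + 9b + 3c + d = -59
  64a + 16b + 4c + d = -165
  729a + 81b + 9c + d = -2435
Solving the system yields a = -4, b = 6, c = 0, d = -5.
So h(n) = -4n³ + 6n² - 5.
Check: h(4) = -165. ✓

h(n) = -4n^3 + 6n^2 - 5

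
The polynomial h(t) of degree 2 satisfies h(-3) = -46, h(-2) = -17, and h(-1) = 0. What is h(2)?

-21

Forward differences of the values at t = -3, -2, -1:
  h  : -46  -17  0
  Δ  : 29  17
  Δ^2: -12
The second differences are constant, confirming degree 2.
Interpolating (Newton forward form) and evaluating at t = 2 gives h(2) = -21.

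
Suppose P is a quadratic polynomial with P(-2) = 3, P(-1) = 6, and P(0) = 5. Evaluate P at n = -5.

-30

Write P(n) = an^2 + bn + c. Substituting each data point gives a linear system:
  4a - 2b + c = 3
  a - b + c = 6
  c = 5
Solving the system yields a = -2, b = -3, c = 5.
So P(n) = -2n^2 - 3n + 5.
Then P(-5) = -30.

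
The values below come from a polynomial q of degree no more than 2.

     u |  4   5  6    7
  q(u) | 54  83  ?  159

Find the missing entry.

On equispaced nodes a degree-2 polynomial has vanishing third forward difference, so
  - q(4) + 3·q(5) - 3·q(6) + q(7) = 0.
Substituting the known values and solving for q(6):
  -3·q(6) = -354
  q(6) = 118.

118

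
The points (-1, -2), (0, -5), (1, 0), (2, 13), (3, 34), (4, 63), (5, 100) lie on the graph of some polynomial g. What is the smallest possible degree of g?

2

Forward differences of the values at x = -1, 0, 1, 2, 3, 4, 5:
  g  : -2  -5  0  13  34  63  100
  Δ  : -3  5  13  21  29  37
  Δ^2: 8  8  8  8  8
  Δ^3: 0  0  0  0
  Δ^4: 0  0  0
  Δ^5: 0  0
  Δ^6: 0
The second differences are constant (8) and nonzero, while all higher differences vanish, so the minimal degree is 2.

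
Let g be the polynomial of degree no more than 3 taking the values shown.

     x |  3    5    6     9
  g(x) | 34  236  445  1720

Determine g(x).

g(x) = 3x^3 - 6x^2 + 2x + 1

Write g(x) = ax^3 + bx^2 + cx + d. Substituting each data point gives a linear system:
  27a + 9b + 3c + d = 34
  125a + 25b + 5c + d = 236
  216a + 36b + 6c + d = 445
  729a + 81b + 9c + d = 1720
Solving the system yields a = 3, b = -6, c = 2, d = 1.
So g(x) = 3x³ - 6x² + 2x + 1.
Check: g(3) = 34. ✓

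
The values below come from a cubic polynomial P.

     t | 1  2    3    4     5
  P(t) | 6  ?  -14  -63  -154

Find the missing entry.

5

The 4 known points determine the degree-3 polynomial uniquely.
Write P(t) = at^3 + bt^2 + ct + d. Substituting each data point gives a linear system:
  a + b + c + d = 6
  27a + 9b + 3c + d = -14
  64a + 16b + 4c + d = -63
  125a + 25b + 5c + d = -154
Solving the system yields a = -2, b = 3, c = 4, d = 1.
So P(t) = -2t^3 + 3t^2 + 4t + 1.
Then P(2) = 5.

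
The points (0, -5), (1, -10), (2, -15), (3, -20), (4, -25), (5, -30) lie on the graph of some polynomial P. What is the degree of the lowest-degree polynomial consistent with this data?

Forward differences of the values at t = 0, 1, 2, 3, 4, 5:
  P  : -5  -10  -15  -20  -25  -30
  Δ  : -5  -5  -5  -5  -5
  Δ^2: 0  0  0  0
  Δ^3: 0  0  0
  Δ^4: 0  0
  Δ^5: 0
The first differences are constant (-5) and nonzero, while all higher differences vanish, so the minimal degree is 1.

1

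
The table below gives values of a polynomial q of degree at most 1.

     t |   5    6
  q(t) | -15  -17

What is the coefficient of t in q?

-2

Write q(t) = at + b. Substituting each data point gives a linear system:
  5a + b = -15
  6a + b = -17
Solving the system yields a = -2, b = -5.
So q(t) = -2t - 5.
The leading coefficient is -2.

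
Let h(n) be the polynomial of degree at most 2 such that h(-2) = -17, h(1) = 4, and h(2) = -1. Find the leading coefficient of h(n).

-3

Write h(n) = an^2 + bn + c. Substituting each data point gives a linear system:
  4a - 2b + c = -17
  a + b + c = 4
  4a + 2b + c = -1
Solving the system yields a = -3, b = 4, c = 3.
So h(n) = -3n^2 + 4n + 3.
The leading coefficient is -3.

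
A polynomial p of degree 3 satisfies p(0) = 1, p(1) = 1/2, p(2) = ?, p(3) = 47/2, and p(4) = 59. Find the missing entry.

The 4 known points determine the degree-3 polynomial uniquely.
Write p(t) = at^3 + bt^2 + ct + d. Substituting each data point gives a linear system:
  d = 1
  a + b + c + d = 1/2
  27a + 9b + 3c + d = 47/2
  64a + 16b + 4c + d = 59
Solving the system yields a = 1, b = 0, c = -3/2, d = 1.
So p(t) = t^3 - (3/2)t + 1.
Then p(2) = 6.

6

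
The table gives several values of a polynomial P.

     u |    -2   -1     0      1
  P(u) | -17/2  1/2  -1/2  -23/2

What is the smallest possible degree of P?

2

Forward differences of the values at u = -2, -1, 0, 1:
  P  : -17/2  1/2  -1/2  -23/2
  Δ  : 9  -1  -11
  Δ^2: -10  -10
  Δ^3: 0
The second differences are constant (-10) and nonzero, while all higher differences vanish, so the minimal degree is 2.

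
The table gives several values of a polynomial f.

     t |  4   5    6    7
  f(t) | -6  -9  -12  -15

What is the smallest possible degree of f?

1

Forward differences of the values at t = 4, 5, 6, 7:
  f  : -6  -9  -12  -15
  Δ  : -3  -3  -3
  Δ^2: 0  0
  Δ^3: 0
The first differences are constant (-3) and nonzero, while all higher differences vanish, so the minimal degree is 1.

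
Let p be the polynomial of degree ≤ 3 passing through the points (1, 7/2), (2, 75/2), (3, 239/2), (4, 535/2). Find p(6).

Write p(n) = an^3 + bn^2 + cn + d. Substituting each data point gives a linear system:
  a + b + c + d = 7/2
  8a + 4b + 2c + d = 75/2
  27a + 9b + 3c + d = 239/2
  64a + 16b + 4c + d = 535/2
Solving the system yields a = 3, b = 6, c = -5, d = -1/2.
So p(n) = 3n³ + 6n² - 5n - 1/2.
Then p(6) = 1667/2.

1667/2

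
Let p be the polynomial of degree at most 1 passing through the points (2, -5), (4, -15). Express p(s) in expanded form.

p(s) = -5s + 5

Write p(s) = as + b. Substituting each data point gives a linear system:
  2a + b = -5
  4a + b = -15
Solving the system yields a = -5, b = 5.
So p(s) = -5s + 5.
Check: p(4) = -15. ✓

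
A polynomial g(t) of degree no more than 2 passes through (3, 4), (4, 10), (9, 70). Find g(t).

Write g(t) = at^2 + bt + c. Substituting each data point gives a linear system:
  9a + 3b + c = 4
  16a + 4b + c = 10
  81a + 9b + c = 70
Solving the system yields a = 1, b = -1, c = -2.
So g(t) = t^2 - t - 2.
Check: g(3) = 4. ✓

g(t) = t^2 - t - 2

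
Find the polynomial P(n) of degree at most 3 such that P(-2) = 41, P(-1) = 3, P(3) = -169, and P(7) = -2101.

P(n) = -6n^3 - n^2 + n - 1

Using the Lagrange interpolation formula with nodes -2, -1, 3, 7:
  L_0(n) = (n + 1)(n - 3)(n - 7) / -45
  L_1(n) = (n + 2)(n - 3)(n - 7) / 32
  L_2(n) = (n + 2)(n + 1)(n - 7) / -80
  L_3(n) = (n + 2)(n + 1)(n - 3) / 288
Then P(n) = 41·L_0(n) + 3·L_1(n) - 169·L_2(n) - 2101·L_3(n).
Expanding and collecting terms gives P(n) = -6n^3 - n^2 + n - 1.
Check: P(-2) = 41. ✓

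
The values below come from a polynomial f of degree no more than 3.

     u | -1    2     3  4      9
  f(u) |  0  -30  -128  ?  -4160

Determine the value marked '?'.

The 4 known points determine the degree-3 polynomial uniquely.
Write f(u) = au^3 + bu^2 + cu + d. Substituting each data point gives a linear system:
  -a + b - c + d = 0
  8a + 4b + 2c + d = -30
  27a + 9b + 3c + d = -128
  729a + 81b + 9c + d = -4160
Solving the system yields a = -6, b = 2, c = 6, d = -2.
So f(u) = -6u³ + 2u² + 6u - 2.
Then f(4) = -330.

-330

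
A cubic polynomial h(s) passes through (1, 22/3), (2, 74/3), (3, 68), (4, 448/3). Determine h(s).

h(s) = 2s^3 + s^2 + (1/3)s + 4

Using the Lagrange interpolation formula with nodes 1, 2, 3, 4:
  L_0(s) = (s - 2)(s - 3)(s - 4) / -6
  L_1(s) = (s - 1)(s - 3)(s - 4) / 2
  L_2(s) = (s - 1)(s - 2)(s - 4) / -2
  L_3(s) = (s - 1)(s - 2)(s - 3) / 6
Then h(s) = 22/3·L_0(s) + 74/3·L_1(s) + 68·L_2(s) + 448/3·L_3(s).
Expanding and collecting terms gives h(s) = 2s³ + s² + (1/3)s + 4.
Check: h(3) = 68. ✓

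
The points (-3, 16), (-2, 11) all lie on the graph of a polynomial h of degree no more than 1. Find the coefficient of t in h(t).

-5

Write h(t) = at + b. Substituting each data point gives a linear system:
  -3a + b = 16
  -2a + b = 11
Solving the system yields a = -5, b = 1.
So h(t) = -5t + 1.
The leading coefficient is -5.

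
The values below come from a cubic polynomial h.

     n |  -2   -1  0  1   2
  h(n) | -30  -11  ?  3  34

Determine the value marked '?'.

-6

The 4 known points determine the degree-3 polynomial uniquely.
Write h(n) = an^3 + bn^2 + cn + d. Substituting each data point gives a linear system:
  -8a + 4b - 2c + d = -30
  -a + b - c + d = -11
  a + b + c + d = 3
  8a + 4b + 2c + d = 34
Solving the system yields a = 3, b = 2, c = 4, d = -6.
So h(n) = 3n³ + 2n² + 4n - 6.
Then h(0) = -6.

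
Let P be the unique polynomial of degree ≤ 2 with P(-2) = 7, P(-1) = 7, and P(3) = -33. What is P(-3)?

3

Write P(t) = at^2 + bt + c. Substituting each data point gives a linear system:
  4a - 2b + c = 7
  a - b + c = 7
  9a + 3b + c = -33
Solving the system yields a = -2, b = -6, c = 3.
So P(t) = -2t² - 6t + 3.
Then P(-3) = 3.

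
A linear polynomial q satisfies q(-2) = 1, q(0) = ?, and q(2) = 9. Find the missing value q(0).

5

On equispaced nodes a degree-1 polynomial has vanishing second forward difference, so
  q(-2) - 2·q(0) + q(2) = 0.
Substituting the known values and solving for q(0):
  -2·q(0) = -10
  q(0) = 5.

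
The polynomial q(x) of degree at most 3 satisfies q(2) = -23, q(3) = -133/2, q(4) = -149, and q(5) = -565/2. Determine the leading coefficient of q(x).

-2

Write q(x) = ax^3 + bx^2 + cx + d. Substituting each data point gives a linear system:
  8a + 4b + 2c + d = -23
  27a + 9b + 3c + d = -133/2
  64a + 16b + 4c + d = -149
  125a + 25b + 5c + d = -565/2
Solving the system yields a = -2, b = -3/2, c = 2, d = -5.
So q(x) = -2x^3 - (3/2)x^2 + 2x - 5.
The leading coefficient is -2.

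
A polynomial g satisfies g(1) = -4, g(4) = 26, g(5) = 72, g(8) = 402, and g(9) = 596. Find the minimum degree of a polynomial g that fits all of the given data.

Divided differences on the nodes 1, 4, 5, 8, 9:
  order 0: -4  26  72  402  596
  order 1: 10  46  110  194
  order 2: 9  16  21
  order 3: 1  1
  order 4: 0
The order-3 divided differences are all 1 (nonzero) and every higher order vanishes, so the data lies on a polynomial of degree exactly 3.

3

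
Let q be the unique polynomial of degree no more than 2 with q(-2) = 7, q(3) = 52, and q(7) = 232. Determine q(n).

Write q(n) = an^2 + bn + c. Substituting each data point gives a linear system:
  4a - 2b + c = 7
  9a + 3b + c = 52
  49a + 7b + c = 232
Solving the system yields a = 4, b = 5, c = 1.
So q(n) = 4n² + 5n + 1.
Check: q(7) = 232. ✓

q(n) = 4n^2 + 5n + 1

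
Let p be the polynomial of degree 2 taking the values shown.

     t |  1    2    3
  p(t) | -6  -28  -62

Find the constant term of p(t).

4

Write p(t) = at^2 + bt + c. Substituting each data point gives a linear system:
  a + b + c = -6
  4a + 2b + c = -28
  9a + 3b + c = -62
Solving the system yields a = -6, b = -4, c = 4.
So p(t) = -6t² - 4t + 4.
The constant term is 4.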